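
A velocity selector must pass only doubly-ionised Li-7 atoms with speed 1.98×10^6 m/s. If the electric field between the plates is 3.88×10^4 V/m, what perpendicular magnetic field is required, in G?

B ≈ 196 G

qE = qvB ⇒ B = E/v = (3.88×10^4) / (1.98×10^6) = 0.0196 T.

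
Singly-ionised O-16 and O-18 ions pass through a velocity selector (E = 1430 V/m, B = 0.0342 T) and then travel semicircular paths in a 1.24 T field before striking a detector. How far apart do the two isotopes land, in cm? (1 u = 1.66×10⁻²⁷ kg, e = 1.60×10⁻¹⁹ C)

Δd ≈ 0.140 cm

Both emerge at v = E/B₁ = 4.18×10^4 m/s.
r = mv/(qB₂), so r₁ = 5.598×10^-3 m and r₂ = 6.297×10^-3 m, giving Δr = 7.00×10^-4 m.
After a semicircle each ion lands a diameter 2r from the entry slit, so the separation is 2Δr = 1.40×10^-3 m.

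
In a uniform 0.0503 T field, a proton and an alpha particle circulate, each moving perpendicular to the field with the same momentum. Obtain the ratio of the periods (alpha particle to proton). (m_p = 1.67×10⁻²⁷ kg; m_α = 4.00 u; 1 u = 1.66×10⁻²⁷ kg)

ratio ≈ 1.99

T = 2πm/(qB) is independent of speed, so T₂/T₁ = (m₂/q₂)/(m₁/q₁).
T_{alpha particle}/T_{proton} = (6.64×10^-27/2e) / (1.67×10^-27/1e) = 1.99.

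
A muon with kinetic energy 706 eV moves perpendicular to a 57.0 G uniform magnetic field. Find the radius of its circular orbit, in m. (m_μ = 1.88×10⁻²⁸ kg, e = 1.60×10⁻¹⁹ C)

r ≈ 0.226 m

Convert the energy: K = 706 eV = 1.13×10^-16 J.
v = √(2K/m) = √(2·1.13×10^-16/1.88×10^-28) = 1.10×10^6 m/s.
r = mv/(qB) = (1.88×10^-28)(1.10×10^6) / [(1×1.60×10^-19)(5.70×10^-3)] = 0.226 m.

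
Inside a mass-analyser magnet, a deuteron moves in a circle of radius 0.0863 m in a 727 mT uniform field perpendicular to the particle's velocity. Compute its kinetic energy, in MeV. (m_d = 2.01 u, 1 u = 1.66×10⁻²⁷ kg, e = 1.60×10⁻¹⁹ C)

v = qBr/m = (1×1.60×10^-19)(0.727)(0.0863) / (3.34×10^-27) = 3.01×10^6 m/s.
K = ½mv² = 0.5·(3.34×10^-27)·(3.01×10^6)² = 1.51×10^-14 J = 0.0944 MeV.

K ≈ 0.0944 MeV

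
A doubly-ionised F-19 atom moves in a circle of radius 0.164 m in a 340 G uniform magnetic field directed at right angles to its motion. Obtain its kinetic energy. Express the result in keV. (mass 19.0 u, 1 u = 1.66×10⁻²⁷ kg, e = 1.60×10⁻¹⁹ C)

K ≈ 0.315 keV

v = qBr/m = (2×1.60×10^-19)(0.0340)(0.164) / (3.15×10^-26) = 5.66×10^4 m/s.
K = ½mv² = 0.5·(3.15×10^-26)·(5.66×10^4)² = 5.05×10^-17 J = 0.315 keV.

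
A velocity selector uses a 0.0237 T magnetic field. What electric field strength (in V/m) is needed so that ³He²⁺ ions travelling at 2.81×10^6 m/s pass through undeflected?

E ≈ 6.66×10^4 V/m

qE = qvB ⇒ E = vB = (2.81×10^6)(0.0237) = 6.66×10^4 V/m.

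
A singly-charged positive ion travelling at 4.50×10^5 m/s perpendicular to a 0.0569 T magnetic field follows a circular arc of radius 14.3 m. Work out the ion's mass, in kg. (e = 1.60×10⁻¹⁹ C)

m ≈ 2.89×10^-25 kg

qvB = mv²/r ⇒ m = qBr/v.
m = (1×1.60×10^-19)(0.0569)(14.3) / (4.50×10^5) = 2.89×10^-25 kg.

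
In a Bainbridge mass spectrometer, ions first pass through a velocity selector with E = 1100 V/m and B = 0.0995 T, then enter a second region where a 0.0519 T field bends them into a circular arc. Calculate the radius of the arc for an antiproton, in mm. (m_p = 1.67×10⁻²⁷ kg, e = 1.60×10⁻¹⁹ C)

The selector passes v = E/B = 1100/0.0995 = 1.11×10^4 m/s.
In the deflection region, r = mv/(qB₂) = (1.67×10^-27)(1.11×10^4) / [(1×1.60×10^-19)(0.0519)] = 2.22×10^-3 m.

r ≈ 2.22 mm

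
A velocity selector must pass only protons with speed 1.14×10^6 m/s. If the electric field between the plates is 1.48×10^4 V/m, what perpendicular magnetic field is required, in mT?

B ≈ 13.0 mT

qE = qvB ⇒ B = E/v = (1.48×10^4) / (1.14×10^6) = 0.0130 T.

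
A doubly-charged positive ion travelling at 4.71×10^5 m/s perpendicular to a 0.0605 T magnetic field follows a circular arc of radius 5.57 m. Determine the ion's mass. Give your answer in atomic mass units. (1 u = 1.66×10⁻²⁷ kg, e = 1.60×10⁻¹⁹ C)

qvB = mv²/r ⇒ m = qBr/v.
m = (2×1.60×10^-19)(0.0605)(5.57) / (4.71×10^5) = 2.29×10^-25 kg = 138 u.

m ≈ 138 u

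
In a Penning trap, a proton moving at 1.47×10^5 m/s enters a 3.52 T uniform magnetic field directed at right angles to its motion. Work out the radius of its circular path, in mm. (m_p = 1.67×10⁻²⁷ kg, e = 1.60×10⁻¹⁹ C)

r ≈ 0.436 mm

The magnetic force provides the centripetal force: qvB = mv²/r, so r = mv/(qB).
r = (1.67×10^-27 kg)(1.47×10^5 m/s) / [(1×1.60×10^-19 C)(3.52 T)] = 4.36×10^-4 m.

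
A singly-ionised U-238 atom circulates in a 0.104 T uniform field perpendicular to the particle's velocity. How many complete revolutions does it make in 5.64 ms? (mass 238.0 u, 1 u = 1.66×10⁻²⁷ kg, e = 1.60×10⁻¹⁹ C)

N = 37

T = 2πm/(qB) = 2π(3.9508×10^-25) / [(1×1.60×10^-19)(0.104)] = 1.4918×10^-4 s.
N = t/T = 5.64×10^-3 / 1.4918×10^-4 ≈ 37.81, so 37 complete revolutions.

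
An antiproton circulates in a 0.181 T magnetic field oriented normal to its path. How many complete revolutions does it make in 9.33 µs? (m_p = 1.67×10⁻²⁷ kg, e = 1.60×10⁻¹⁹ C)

N = 25

T = 2πm/(qB) = 2π(1.67×10^-27) / [(1×1.60×10^-19)(0.181)] = 3.6232×10^-7 s.
N = t/T = 9.33×10^-6 / 3.6232×10^-7 ≈ 25.75, so 25 complete revolutions.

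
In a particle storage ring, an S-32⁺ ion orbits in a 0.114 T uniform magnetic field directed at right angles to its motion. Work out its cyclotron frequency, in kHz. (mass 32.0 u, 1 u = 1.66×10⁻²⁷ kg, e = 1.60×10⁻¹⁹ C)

f ≈ 54.6 kHz

f = qB/(2πm) = (1×1.60×10^-19)(0.114) / [2π(5.31×10^-26)] = 5.46×10^4 Hz.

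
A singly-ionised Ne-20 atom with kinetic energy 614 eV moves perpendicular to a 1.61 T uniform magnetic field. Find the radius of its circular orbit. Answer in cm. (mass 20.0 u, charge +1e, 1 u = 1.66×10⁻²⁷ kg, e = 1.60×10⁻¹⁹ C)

Convert the energy: K = 614 eV = 9.82×10^-17 J.
v = √(2K/m) = √(2·9.82×10^-17/3.32×10^-26) = 7.69×10^4 m/s.
r = mv/(qB) = (3.32×10^-26)(7.69×10^4) / [(1×1.60×10^-19)(1.61)] = 9.91×10^-3 m.

r ≈ 0.991 cm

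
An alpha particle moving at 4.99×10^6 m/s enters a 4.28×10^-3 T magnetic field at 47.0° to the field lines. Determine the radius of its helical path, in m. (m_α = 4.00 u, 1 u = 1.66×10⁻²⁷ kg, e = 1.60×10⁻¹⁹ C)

r ≈ 17.7 m

Only the perpendicular component v⊥ = v sin47.0° = 3.65×10^6 m/s is bent by the field.
r = m v⊥ /(qB) = (6.64×10^-27)(3.65×10^6) / [(2×1.60×10^-19)(4.28×10^-3)] = 17.7 m.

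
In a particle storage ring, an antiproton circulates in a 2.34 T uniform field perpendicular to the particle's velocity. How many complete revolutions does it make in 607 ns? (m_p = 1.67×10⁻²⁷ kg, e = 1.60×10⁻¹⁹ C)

T = 2πm/(qB) = 2π(1.67×10^-27) / [(1×1.60×10^-19)(2.34)] = 2.8026×10^-8 s.
N = t/T = 6.07×10^-7 / 2.8026×10^-8 ≈ 21.66, so 21 complete revolutions.

N = 21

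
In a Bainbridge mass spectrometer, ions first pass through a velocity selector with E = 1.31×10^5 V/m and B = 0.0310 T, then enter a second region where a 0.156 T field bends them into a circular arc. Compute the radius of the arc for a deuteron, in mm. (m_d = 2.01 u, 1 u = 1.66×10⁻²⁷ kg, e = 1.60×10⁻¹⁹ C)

r ≈ 565 mm

The selector passes v = E/B = 1.31×10^5/0.0310 = 4.23×10^6 m/s.
In the deflection region, r = mv/(qB₂) = (3.34×10^-27)(4.23×10^6) / [(1×1.60×10^-19)(0.156)] = 0.565 m.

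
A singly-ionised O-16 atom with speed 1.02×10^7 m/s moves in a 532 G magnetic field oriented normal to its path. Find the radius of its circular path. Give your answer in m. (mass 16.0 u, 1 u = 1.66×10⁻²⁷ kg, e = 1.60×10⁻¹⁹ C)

The magnetic force provides the centripetal force: qvB = mv²/r, so r = mv/(qB).
r = (2.66×10^-26 kg)(1.02×10^7 m/s) / [(1×1.60×10^-19 C)(0.0532 T)] = 31.8 m.

r ≈ 31.8 m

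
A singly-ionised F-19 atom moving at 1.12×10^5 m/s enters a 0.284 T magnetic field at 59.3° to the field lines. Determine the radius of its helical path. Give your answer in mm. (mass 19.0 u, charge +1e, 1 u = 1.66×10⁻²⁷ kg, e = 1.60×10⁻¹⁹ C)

Only the perpendicular component v⊥ = v sin59.3° = 9.63×10^4 m/s is bent by the field.
r = m v⊥ /(qB) = (3.15×10^-26)(9.63×10^4) / [(1×1.60×10^-19)(0.284)] = 0.0668 m.

r ≈ 66.8 mm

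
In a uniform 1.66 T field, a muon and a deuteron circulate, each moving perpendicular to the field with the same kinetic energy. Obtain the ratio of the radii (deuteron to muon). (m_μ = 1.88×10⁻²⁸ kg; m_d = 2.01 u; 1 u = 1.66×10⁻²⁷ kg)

ratio ≈ 4.21

r = √(2mK)/(qB) ⇒ at equal K, r ∝ √m/q.
r_{deuteron}/r_{muon} = 4.21.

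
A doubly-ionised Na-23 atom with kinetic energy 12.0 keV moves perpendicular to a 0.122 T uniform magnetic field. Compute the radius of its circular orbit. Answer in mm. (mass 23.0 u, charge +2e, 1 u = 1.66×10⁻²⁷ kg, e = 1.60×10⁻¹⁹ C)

r ≈ 310 mm

Convert the energy: K = 12.0 keV = 1.92×10^-15 J.
v = √(2K/m) = √(2·1.92×10^-15/3.82×10^-26) = 3.17×10^5 m/s.
r = mv/(qB) = (3.82×10^-26)(3.17×10^5) / [(2×1.60×10^-19)(0.122)] = 0.310 m.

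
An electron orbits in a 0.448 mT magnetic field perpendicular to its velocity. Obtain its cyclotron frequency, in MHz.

f ≈ 12.5 MHz

f = qB/(2πm) = (1×1.60×10^-19)(4.48×10^-4) / [2π(9.11×10^-31)] = 1.25×10^7 Hz.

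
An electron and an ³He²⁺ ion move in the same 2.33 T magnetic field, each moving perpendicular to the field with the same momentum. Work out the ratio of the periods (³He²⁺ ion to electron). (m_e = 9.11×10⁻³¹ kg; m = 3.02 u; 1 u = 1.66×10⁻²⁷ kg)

ratio ≈ 2750

T = 2πm/(qB) is independent of speed, so T₂/T₁ = (m₂/q₂)/(m₁/q₁).
T_{³He²⁺ ion}/T_{electron} = (5.01×10^-27/2e) / (9.11×10^-31/1e) = 2750.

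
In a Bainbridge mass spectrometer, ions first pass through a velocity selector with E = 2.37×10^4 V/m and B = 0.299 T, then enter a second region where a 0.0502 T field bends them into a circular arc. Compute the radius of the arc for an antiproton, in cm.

The selector passes v = E/B = 2.37×10^4/0.299 = 7.93×10^4 m/s.
In the deflection region, r = mv/(qB₂) = (1.67×10^-27)(7.93×10^4) / [(1×1.60×10^-19)(0.0502)] = 0.0165 m.

r ≈ 1.65 cm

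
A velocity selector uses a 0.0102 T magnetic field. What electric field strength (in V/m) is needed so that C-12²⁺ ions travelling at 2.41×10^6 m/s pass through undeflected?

qE = qvB ⇒ E = vB = (2.41×10^6)(0.0102) = 2.46×10^4 V/m.

E ≈ 2.46×10^4 V/m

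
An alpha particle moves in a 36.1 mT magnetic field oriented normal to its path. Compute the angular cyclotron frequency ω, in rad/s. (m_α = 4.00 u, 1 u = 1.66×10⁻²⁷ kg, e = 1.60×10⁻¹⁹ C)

ω ≈ 1.74×10^6 rad/s

ω = qB/m = (2×1.60×10^-19)(0.0361) / (6.64×10^-27) = 1.74×10^6 rad/s.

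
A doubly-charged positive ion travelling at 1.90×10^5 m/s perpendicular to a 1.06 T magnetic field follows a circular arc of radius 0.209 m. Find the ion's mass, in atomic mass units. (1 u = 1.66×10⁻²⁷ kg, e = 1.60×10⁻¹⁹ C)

qvB = mv²/r ⇒ m = qBr/v.
m = (2×1.60×10^-19)(1.06)(0.209) / (1.90×10^5) = 3.73×10^-25 kg = 225 u.

m ≈ 225 u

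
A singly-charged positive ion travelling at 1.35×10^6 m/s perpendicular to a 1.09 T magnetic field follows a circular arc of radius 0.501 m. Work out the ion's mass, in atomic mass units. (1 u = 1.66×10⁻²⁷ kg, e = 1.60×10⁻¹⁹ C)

qvB = mv²/r ⇒ m = qBr/v.
m = (1×1.60×10^-19)(1.09)(0.501) / (1.35×10^6) = 6.47×10^-26 kg = 39.0 u.

m ≈ 39.0 u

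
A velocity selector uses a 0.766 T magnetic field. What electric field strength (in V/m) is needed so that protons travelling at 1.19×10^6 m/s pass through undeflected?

qE = qvB ⇒ E = vB = (1.19×10^6)(0.766) = 9.12×10^5 V/m.

E ≈ 9.12×10^5 V/m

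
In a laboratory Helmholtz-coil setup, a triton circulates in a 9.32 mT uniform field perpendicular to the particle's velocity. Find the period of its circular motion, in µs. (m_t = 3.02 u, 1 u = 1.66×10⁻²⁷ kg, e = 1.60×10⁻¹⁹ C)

The cyclotron period is independent of speed: T = 2πm/(qB).
T = 2π(5.01×10^-27) / [(1×1.60×10^-19)(9.32×10^-3)] = 2.11×10^-5 s.

T ≈ 21.1 µs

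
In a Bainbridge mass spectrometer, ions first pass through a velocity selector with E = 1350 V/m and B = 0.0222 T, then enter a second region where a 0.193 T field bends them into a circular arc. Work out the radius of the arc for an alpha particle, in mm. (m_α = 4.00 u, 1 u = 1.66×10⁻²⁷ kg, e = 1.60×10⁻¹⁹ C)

The selector passes v = E/B = 1350/0.0222 = 6.08×10^4 m/s.
In the deflection region, r = mv/(qB₂) = (6.64×10^-27)(6.08×10^4) / [(2×1.60×10^-19)(0.193)] = 6.54×10^-3 m.

r ≈ 6.54 mm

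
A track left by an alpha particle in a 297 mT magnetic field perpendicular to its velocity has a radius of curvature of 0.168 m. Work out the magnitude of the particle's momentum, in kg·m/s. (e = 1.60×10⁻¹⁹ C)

Since qvB = mv²/r, the momentum p = mv = qBr.
p = (2×1.60×10^-19)(0.297)(0.168) = 1.60×10^-20 kg·m/s.

p ≈ 1.60×10^-20 kg·m/s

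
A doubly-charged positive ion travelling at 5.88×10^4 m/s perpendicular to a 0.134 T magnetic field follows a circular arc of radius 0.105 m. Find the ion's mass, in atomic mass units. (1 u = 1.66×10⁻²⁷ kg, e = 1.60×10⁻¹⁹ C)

qvB = mv²/r ⇒ m = qBr/v.
m = (2×1.60×10^-19)(0.134)(0.105) / (5.88×10^4) = 7.66×10^-26 kg = 46.1 u.

m ≈ 46.1 u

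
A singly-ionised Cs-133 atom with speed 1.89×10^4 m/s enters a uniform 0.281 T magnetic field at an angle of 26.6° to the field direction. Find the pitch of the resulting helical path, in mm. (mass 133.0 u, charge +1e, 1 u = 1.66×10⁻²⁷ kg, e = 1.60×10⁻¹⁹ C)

The velocity component along B is v∥ = v cos26.6° = 1.69×10^4 m/s.
The cyclotron period T = 2πm/(qB) = 3.09×10^-5 s is set by m, q, B alone.
Pitch = v∥·T = (1.69×10^4)(3.09×10^-5) = 0.521 m.

pitch ≈ 521 mm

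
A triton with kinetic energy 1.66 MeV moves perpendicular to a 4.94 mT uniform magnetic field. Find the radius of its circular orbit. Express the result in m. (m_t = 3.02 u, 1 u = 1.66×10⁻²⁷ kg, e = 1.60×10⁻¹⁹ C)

Convert the energy: K = 1.66 MeV = 2.66×10^-13 J.
v = √(2K/m) = √(2·2.66×10^-13/5.01×10^-27) = 1.03×10^7 m/s.
r = mv/(qB) = (5.01×10^-27)(1.03×10^7) / [(1×1.60×10^-19)(4.94×10^-3)] = 65.3 m.

r ≈ 65.3 m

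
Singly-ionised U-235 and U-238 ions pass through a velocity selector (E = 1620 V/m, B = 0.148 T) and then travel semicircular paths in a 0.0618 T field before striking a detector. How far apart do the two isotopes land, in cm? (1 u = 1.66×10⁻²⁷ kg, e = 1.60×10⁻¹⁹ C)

Both emerge at v = E/B₁ = 1.09×10^4 m/s.
r = mv/(qB₂), so r₁ = 0.43184 m and r₂ = 0.43735 m, giving Δr = 5.51×10^-3 m.
After a semicircle each ion lands a diameter 2r from the entry slit, so the separation is 2Δr = 0.0110 m.

Δd ≈ 1.10 cm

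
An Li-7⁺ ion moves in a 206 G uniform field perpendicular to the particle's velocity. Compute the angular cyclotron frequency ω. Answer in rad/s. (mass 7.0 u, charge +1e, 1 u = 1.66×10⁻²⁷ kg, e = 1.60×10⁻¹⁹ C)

ω ≈ 2.84×10^5 rad/s

ω = qB/m = (1×1.60×10^-19)(0.0206) / (1.16×10^-26) = 2.84×10^5 rad/s.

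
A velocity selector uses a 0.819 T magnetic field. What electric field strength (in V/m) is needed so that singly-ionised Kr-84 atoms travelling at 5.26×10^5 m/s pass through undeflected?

E ≈ 4.31×10^5 V/m

qE = qvB ⇒ E = vB = (5.26×10^5)(0.819) = 4.31×10^5 V/m.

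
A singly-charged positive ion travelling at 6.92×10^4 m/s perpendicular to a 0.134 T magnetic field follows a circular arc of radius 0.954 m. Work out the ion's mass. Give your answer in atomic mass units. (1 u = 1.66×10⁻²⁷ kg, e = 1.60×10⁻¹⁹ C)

qvB = mv²/r ⇒ m = qBr/v.
m = (1×1.60×10^-19)(0.134)(0.954) / (6.92×10^4) = 2.96×10^-25 kg = 178 u.

m ≈ 178 u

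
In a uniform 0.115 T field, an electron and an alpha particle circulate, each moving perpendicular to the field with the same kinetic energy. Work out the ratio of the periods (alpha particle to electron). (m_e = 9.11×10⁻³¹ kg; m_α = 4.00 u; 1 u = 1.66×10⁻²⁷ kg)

T = 2πm/(qB) is independent of speed, so T₂/T₁ = (m₂/q₂)/(m₁/q₁).
T_{alpha particle}/T_{electron} = (6.64×10^-27/2e) / (9.11×10^-31/1e) = 3640.

ratio ≈ 3640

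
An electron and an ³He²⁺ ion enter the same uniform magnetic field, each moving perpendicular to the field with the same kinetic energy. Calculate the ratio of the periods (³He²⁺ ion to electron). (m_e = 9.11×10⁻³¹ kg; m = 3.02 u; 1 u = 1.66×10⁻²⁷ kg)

ratio ≈ 2750

T = 2πm/(qB) is independent of speed, so T₂/T₁ = (m₂/q₂)/(m₁/q₁).
T_{³He²⁺ ion}/T_{electron} = (5.01×10^-27/2e) / (9.11×10^-31/1e) = 2750.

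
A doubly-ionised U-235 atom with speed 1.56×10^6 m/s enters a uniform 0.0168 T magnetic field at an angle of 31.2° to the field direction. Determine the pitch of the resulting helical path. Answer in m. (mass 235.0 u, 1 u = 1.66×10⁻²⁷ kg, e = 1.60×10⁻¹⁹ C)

pitch ≈ 608 m

The velocity component along B is v∥ = v cos31.2° = 1.33×10^6 m/s.
The cyclotron period T = 2πm/(qB) = 4.56×10^-4 s is set by m, q, B alone.
Pitch = v∥·T = (1.33×10^6)(4.56×10^-4) = 608 m.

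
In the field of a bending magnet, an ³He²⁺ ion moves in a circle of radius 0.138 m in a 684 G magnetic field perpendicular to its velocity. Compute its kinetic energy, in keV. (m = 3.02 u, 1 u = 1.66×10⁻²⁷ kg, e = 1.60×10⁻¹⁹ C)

v = qBr/m = (2×1.60×10^-19)(0.0684)(0.138) / (5.01×10^-27) = 6.03×10^5 m/s.
K = ½mv² = 0.5·(5.01×10^-27)·(6.03×10^5)² = 9.10×10^-16 J = 5.69 keV.

K ≈ 5.69 keV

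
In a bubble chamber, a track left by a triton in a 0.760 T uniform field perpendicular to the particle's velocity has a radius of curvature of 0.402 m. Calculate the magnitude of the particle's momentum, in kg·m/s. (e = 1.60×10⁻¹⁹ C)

Since qvB = mv²/r, the momentum p = mv = qBr.
p = (1×1.60×10^-19)(0.760)(0.402) = 4.89×10^-20 kg·m/s.

p ≈ 4.89×10^-20 kg·m/s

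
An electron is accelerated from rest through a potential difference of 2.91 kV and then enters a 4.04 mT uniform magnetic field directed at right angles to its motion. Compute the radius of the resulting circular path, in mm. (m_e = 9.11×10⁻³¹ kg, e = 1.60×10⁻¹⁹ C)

r ≈ 45.1 mm

The kinetic energy gained is K = qV = (1×1.60×10^-19)(2910) = 4.66×10^-16 J.
v = √(2K/m) = 3.20×10^7 m/s.
r = mv/(qB) = (9.11×10^-31)(3.20×10^7) / [(1×1.60×10^-19)(4.04×10^-3)] = 0.0451 m.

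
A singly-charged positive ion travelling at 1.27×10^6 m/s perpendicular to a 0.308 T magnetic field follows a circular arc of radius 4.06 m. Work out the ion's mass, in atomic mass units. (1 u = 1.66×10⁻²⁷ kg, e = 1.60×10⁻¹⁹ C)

m ≈ 94.9 u

qvB = mv²/r ⇒ m = qBr/v.
m = (1×1.60×10^-19)(0.308)(4.06) / (1.27×10^6) = 1.58×10^-25 kg = 94.9 u.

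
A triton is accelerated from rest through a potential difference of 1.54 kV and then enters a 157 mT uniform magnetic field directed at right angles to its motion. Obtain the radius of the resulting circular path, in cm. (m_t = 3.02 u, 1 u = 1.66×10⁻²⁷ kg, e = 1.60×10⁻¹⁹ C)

r ≈ 6.26 cm

The kinetic energy gained is K = qV = (1×1.60×10^-19)(1540) = 2.46×10^-16 J.
v = √(2K/m) = 3.14×10^5 m/s.
r = mv/(qB) = (5.01×10^-27)(3.14×10^5) / [(1×1.60×10^-19)(0.157)] = 0.0626 m.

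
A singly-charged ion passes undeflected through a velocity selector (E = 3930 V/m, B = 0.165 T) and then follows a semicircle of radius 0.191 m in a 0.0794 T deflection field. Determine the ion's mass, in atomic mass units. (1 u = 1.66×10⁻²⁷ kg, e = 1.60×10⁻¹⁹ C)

m ≈ 61.4 u

v = E/B₁ = 2.38×10^4 m/s.
From r = mv/(qB₂), m = qB₂r/v = (1×1.60×10^-19)(0.0794)(0.191) / (2.38×10^4) = 1.02×10^-25 kg.
In atomic mass units: m = 1.02×10^-25 / 1.66×10^-27 = 61.4 u.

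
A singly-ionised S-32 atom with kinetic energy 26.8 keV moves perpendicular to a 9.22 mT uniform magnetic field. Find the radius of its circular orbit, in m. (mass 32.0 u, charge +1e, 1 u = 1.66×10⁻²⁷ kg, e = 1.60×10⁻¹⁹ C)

r ≈ 14.5 m

Convert the energy: K = 26.8 keV = 4.29×10^-15 J.
v = √(2K/m) = √(2·4.29×10^-15/5.31×10^-26) = 4.02×10^5 m/s.
r = mv/(qB) = (5.31×10^-26)(4.02×10^5) / [(1×1.60×10^-19)(9.22×10^-3)] = 14.5 m.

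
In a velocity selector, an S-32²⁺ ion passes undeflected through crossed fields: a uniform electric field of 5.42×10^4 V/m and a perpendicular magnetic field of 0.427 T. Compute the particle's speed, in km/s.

For zero net force, qE = qvB, so v = E/B.
v = (5.42×10^4) / (0.427) = 1.27×10^5 m/s.

v ≈ 127 km/s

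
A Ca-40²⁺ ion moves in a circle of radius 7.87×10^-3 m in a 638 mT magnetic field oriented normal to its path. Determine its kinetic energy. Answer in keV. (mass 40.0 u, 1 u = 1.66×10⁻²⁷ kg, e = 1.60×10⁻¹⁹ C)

K ≈ 0.121 keV

v = qBr/m = (2×1.60×10^-19)(0.638)(7.87×10^-3) / (6.64×10^-26) = 2.42×10^4 m/s.
K = ½mv² = 0.5·(6.64×10^-26)·(2.42×10^4)² = 1.94×10^-17 J = 0.121 keV.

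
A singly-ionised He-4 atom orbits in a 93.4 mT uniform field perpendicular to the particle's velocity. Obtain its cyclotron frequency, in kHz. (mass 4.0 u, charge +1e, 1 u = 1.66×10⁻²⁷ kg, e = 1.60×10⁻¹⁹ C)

f = qB/(2πm) = (1×1.60×10^-19)(0.0934) / [2π(6.64×10^-27)] = 3.58×10^5 Hz.

f ≈ 358 kHz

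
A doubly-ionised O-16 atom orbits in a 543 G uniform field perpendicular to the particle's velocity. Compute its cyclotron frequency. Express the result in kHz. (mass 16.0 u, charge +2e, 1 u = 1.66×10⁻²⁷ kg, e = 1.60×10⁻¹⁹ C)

f = qB/(2πm) = (2×1.60×10^-19)(0.0543) / [2π(2.66×10^-26)] = 1.04×10^5 Hz.

f ≈ 104 kHz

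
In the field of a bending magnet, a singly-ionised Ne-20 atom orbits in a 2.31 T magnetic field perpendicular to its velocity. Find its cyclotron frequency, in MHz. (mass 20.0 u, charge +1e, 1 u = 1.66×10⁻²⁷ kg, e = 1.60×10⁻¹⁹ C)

f = qB/(2πm) = (1×1.60×10^-19)(2.31) / [2π(3.32×10^-26)] = 1.77×10^6 Hz.

f ≈ 1.77 MHz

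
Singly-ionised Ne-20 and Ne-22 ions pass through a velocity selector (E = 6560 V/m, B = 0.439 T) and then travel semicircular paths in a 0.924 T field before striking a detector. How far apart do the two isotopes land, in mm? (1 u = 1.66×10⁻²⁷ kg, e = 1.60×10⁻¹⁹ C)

Both emerge at v = E/B₁ = 1.49×10^4 m/s.
r = mv/(qB₂), so r₁ = 3.356×10^-3 m and r₂ = 3.691×10^-3 m, giving Δr = 3.36×10^-4 m.
After a semicircle each ion lands a diameter 2r from the entry slit, so the separation is 2Δr = 6.71×10^-4 m.

Δd ≈ 0.671 mm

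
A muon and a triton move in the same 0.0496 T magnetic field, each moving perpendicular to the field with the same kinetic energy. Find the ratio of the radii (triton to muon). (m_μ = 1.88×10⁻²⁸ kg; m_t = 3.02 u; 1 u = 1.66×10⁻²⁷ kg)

ratio ≈ 5.16

r = √(2mK)/(qB) ⇒ at equal K, r ∝ √m/q.
r_{triton}/r_{muon} = 5.16.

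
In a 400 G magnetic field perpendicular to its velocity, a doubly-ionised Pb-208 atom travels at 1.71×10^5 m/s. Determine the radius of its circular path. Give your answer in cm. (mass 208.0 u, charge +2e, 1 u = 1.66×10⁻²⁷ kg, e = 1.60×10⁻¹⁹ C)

The magnetic force provides the centripetal force: qvB = mv²/r, so r = mv/(qB).
r = (3.45×10^-25 kg)(1.71×10^5 m/s) / [(2×1.60×10^-19 C)(0.0400 T)] = 4.61 m.

r ≈ 461 cm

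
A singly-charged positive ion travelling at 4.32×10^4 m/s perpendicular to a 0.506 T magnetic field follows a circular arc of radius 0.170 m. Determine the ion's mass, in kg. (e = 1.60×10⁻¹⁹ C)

m ≈ 3.19×10^-25 kg

qvB = mv²/r ⇒ m = qBr/v.
m = (1×1.60×10^-19)(0.506)(0.170) / (4.32×10^4) = 3.19×10^-25 kg.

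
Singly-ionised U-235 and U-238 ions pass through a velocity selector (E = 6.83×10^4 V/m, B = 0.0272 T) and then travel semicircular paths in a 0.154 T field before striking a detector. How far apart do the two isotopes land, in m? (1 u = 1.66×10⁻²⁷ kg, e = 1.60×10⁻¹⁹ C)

Both emerge at v = E/B₁ = 2.51×10^6 m/s.
r = mv/(qB₂), so r₁ = 39.755 m and r₂ = 40.262 m, giving Δr = 0.508 m.
After a semicircle each ion lands a diameter 2r from the entry slit, so the separation is 2Δr = 1.02 m.

Δd ≈ 1.02 m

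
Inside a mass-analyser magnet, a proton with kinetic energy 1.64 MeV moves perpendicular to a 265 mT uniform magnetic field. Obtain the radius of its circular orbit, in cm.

r ≈ 69.8 cm

Convert the energy: K = 1.64 MeV = 2.62×10^-13 J.
v = √(2K/m) = √(2·2.62×10^-13/1.67×10^-27) = 1.77×10^7 m/s.
r = mv/(qB) = (1.67×10^-27)(1.77×10^7) / [(1×1.60×10^-19)(0.265)] = 0.698 m.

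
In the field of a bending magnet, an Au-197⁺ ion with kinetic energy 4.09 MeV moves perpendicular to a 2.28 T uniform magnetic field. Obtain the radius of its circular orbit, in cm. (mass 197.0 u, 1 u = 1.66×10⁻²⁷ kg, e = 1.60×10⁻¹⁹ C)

r ≈ 179 cm

Convert the energy: K = 4.09 MeV = 6.54×10^-13 J.
v = √(2K/m) = √(2·6.54×10^-13/3.27×10^-25) = 2.00×10^6 m/s.
r = mv/(qB) = (3.27×10^-25)(2.00×10^6) / [(1×1.60×10^-19)(2.28)] = 1.79 m.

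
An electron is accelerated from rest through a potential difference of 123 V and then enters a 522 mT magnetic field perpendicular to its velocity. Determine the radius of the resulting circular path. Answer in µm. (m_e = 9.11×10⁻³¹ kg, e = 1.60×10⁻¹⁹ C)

r ≈ 71.7 µm

The kinetic energy gained is K = qV = (1×1.60×10^-19)(123) = 1.97×10^-17 J.
v = √(2K/m) = 6.57×10^6 m/s.
r = mv/(qB) = (9.11×10^-31)(6.57×10^6) / [(1×1.60×10^-19)(0.522)] = 7.17×10^-5 m.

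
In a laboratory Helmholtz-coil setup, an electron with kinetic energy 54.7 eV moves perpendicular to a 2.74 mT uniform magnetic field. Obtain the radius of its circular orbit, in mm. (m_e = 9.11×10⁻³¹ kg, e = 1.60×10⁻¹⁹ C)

Convert the energy: K = 54.7 eV = 8.75×10^-18 J.
v = √(2K/m) = √(2·8.75×10^-18/9.11×10^-31) = 4.38×10^6 m/s.
r = mv/(qB) = (9.11×10^-31)(4.38×10^6) / [(1×1.60×10^-19)(2.74×10^-3)] = 9.11×10^-3 m.

r ≈ 9.11 mm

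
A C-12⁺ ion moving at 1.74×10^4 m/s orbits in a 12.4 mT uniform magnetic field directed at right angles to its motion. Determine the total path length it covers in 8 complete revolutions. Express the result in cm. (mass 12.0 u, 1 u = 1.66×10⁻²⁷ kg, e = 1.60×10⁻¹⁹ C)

L ≈ 878 cm

r = mv/(qB) = 0.175 m, so one revolution covers 2πr = 1.10 m.
In 8 revolutions: L = 8·2πr = 8.78 m.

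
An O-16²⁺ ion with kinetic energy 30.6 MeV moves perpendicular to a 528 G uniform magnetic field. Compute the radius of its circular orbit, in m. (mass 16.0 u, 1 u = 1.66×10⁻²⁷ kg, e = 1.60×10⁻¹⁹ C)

Convert the energy: K = 30.6 MeV = 4.90×10^-12 J.
v = √(2K/m) = √(2·4.90×10^-12/2.66×10^-26) = 1.92×10^7 m/s.
r = mv/(qB) = (2.66×10^-26)(1.92×10^7) / [(2×1.60×10^-19)(0.0528)] = 30.2 m.

r ≈ 30.2 m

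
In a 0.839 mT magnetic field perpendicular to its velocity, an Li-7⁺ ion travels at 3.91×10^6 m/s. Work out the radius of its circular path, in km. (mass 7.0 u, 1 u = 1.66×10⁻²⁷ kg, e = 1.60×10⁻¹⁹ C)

r ≈ 0.338 km

The magnetic force provides the centripetal force: qvB = mv²/r, so r = mv/(qB).
r = (1.16×10^-26 kg)(3.91×10^6 m/s) / [(1×1.60×10^-19 C)(8.39×10^-4 T)] = 338 m.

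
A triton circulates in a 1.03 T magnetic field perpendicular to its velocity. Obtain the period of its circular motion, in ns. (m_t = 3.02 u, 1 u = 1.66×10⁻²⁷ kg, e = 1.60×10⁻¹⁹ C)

T ≈ 191 ns

The cyclotron period is independent of speed: T = 2πm/(qB).
T = 2π(5.01×10^-27) / [(1×1.60×10^-19)(1.03)] = 1.91×10^-7 s.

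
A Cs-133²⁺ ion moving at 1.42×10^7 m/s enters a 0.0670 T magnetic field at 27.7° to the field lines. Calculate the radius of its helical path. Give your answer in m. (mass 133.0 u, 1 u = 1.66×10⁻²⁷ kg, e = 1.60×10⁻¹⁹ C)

r ≈ 68.0 m

Only the perpendicular component v⊥ = v sin27.7° = 6.60×10^6 m/s is bent by the field.
r = m v⊥ /(qB) = (2.21×10^-25)(6.60×10^6) / [(2×1.60×10^-19)(0.0670)] = 68.0 m.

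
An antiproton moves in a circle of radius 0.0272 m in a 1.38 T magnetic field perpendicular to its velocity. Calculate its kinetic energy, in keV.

K ≈ 67.5 keV

v = qBr/m = (1×1.60×10^-19)(1.38)(0.0272) / (1.67×10^-27) = 3.60×10^6 m/s.
K = ½mv² = 0.5·(1.67×10^-27)·(3.60×10^6)² = 1.08×10^-14 J = 67.5 keV.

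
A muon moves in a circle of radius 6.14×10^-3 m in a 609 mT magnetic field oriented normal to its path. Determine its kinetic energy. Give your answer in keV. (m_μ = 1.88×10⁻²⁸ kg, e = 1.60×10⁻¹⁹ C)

K ≈ 5.95 keV

v = qBr/m = (1×1.60×10^-19)(0.609)(6.14×10^-3) / (1.88×10^-28) = 3.18×10^6 m/s.
K = ½mv² = 0.5·(1.88×10^-28)·(3.18×10^6)² = 9.52×10^-16 J = 5.95 keV.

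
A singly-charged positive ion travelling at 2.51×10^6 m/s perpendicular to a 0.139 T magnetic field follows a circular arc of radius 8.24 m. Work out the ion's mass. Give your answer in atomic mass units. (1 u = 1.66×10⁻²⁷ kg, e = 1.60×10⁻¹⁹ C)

m ≈ 44.0 u

qvB = mv²/r ⇒ m = qBr/v.
m = (1×1.60×10^-19)(0.139)(8.24) / (2.51×10^6) = 7.30×10^-26 kg = 44.0 u.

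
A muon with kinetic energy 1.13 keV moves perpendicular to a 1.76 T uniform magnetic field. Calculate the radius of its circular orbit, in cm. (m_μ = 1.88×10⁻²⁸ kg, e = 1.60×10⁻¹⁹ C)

Convert the energy: K = 1.13 keV = 1.81×10^-16 J.
v = √(2K/m) = √(2·1.81×10^-16/1.88×10^-28) = 1.39×10^6 m/s.
r = mv/(qB) = (1.88×10^-28)(1.39×10^6) / [(1×1.60×10^-19)(1.76)] = 9.26×10^-4 m.

r ≈ 0.0926 cm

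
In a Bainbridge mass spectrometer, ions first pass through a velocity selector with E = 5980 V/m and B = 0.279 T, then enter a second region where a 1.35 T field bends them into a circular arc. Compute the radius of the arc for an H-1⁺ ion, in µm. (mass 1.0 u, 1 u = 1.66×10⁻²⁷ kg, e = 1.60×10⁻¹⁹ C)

The selector passes v = E/B = 5980/0.279 = 2.14×10^4 m/s.
In the deflection region, r = mv/(qB₂) = (1.66×10^-27)(2.14×10^4) / [(1×1.60×10^-19)(1.35)] = 1.65×10^-4 m.

r ≈ 165 µm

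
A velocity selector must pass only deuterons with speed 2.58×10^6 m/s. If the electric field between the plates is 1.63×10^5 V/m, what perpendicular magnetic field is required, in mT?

qE = qvB ⇒ B = E/v = (1.63×10^5) / (2.58×10^6) = 0.0632 T.

B ≈ 63.2 mT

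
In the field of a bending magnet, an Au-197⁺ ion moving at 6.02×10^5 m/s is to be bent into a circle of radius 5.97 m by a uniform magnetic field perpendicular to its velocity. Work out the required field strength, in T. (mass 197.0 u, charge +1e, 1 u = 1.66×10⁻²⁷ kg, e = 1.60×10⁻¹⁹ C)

B ≈ 0.206 T

qvB = mv²/r gives B = mv/(qr).
B = (3.27×10^-25)(6.02×10^5) / [(1×1.60×10^-19)(5.97)] = 0.206 T.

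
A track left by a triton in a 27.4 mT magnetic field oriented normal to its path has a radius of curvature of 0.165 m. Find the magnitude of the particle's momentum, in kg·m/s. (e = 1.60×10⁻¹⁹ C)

p ≈ 7.23×10^-22 kg·m/s

Since qvB = mv²/r, the momentum p = mv = qBr.
p = (1×1.60×10^-19)(0.0274)(0.165) = 7.23×10^-22 kg·m/s.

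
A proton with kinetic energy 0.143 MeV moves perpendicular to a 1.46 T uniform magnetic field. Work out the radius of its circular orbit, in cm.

Convert the energy: K = 0.143 MeV = 2.29×10^-14 J.
v = √(2K/m) = √(2·2.29×10^-14/1.67×10^-27) = 5.23×10^6 m/s.
r = mv/(qB) = (1.67×10^-27)(5.23×10^6) / [(1×1.60×10^-19)(1.46)] = 0.0374 m.

r ≈ 3.74 cm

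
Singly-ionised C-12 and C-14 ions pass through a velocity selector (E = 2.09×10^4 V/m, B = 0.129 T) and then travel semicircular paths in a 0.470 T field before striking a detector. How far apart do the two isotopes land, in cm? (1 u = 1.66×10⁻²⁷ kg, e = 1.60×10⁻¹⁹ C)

Δd ≈ 1.43 cm

Both emerge at v = E/B₁ = 1.62×10^5 m/s.
r = mv/(qB₂), so r₁ = 0.04292 m and r₂ = 0.05007 m, giving Δr = 7.15×10^-3 m.
After a semicircle each ion lands a diameter 2r from the entry slit, so the separation is 2Δr = 0.0143 m.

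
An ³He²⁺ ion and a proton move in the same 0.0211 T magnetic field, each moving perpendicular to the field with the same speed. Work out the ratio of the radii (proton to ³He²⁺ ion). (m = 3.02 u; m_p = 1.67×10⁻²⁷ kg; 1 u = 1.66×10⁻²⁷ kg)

r = mv/(qB) ⇒ at equal v, r ∝ m/q.
r_{proton}/r_{³He²⁺ ion} = 0.666.

ratio ≈ 0.666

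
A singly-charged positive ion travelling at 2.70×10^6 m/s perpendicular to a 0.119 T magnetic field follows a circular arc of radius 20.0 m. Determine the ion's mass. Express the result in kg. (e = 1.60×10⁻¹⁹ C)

qvB = mv²/r ⇒ m = qBr/v.
m = (1×1.60×10^-19)(0.119)(20.0) / (2.70×10^6) = 1.41×10^-25 kg.

m ≈ 1.41×10^-25 kg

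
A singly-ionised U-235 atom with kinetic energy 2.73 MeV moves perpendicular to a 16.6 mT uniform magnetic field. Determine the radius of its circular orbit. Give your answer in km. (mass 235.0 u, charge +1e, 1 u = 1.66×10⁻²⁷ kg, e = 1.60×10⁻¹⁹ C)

Convert the energy: K = 2.73 MeV = 4.37×10^-13 J.
v = √(2K/m) = √(2·4.37×10^-13/3.90×10^-25) = 1.50×10^6 m/s.
r = mv/(qB) = (3.90×10^-25)(1.50×10^6) / [(1×1.60×10^-19)(0.0166)] = 220 m.

r ≈ 0.220 km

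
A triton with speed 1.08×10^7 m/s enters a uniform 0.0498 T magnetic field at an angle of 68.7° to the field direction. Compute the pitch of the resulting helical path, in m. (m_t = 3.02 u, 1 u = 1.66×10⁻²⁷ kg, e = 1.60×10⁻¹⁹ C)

The velocity component along B is v∥ = v cos68.7° = 3.92×10^6 m/s.
The cyclotron period T = 2πm/(qB) = 3.95×10^-6 s is set by m, q, B alone.
Pitch = v∥·T = (3.92×10^6)(3.95×10^-6) = 15.5 m.

pitch ≈ 15.5 m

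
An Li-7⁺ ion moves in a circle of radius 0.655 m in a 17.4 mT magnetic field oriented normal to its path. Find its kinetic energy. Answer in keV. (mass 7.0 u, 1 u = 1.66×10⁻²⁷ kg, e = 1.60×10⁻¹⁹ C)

K ≈ 0.894 keV

v = qBr/m = (1×1.60×10^-19)(0.0174)(0.655) / (1.16×10^-26) = 1.57×10^5 m/s.
K = ½mv² = 0.5·(1.16×10^-26)·(1.57×10^5)² = 1.43×10^-16 J = 0.894 keV.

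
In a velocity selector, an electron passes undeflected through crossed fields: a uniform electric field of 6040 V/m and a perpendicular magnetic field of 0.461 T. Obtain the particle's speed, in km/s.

v ≈ 13.1 km/s

For zero net force, qE = qvB, so v = E/B.
v = (6040) / (0.461) = 1.31×10^4 m/s.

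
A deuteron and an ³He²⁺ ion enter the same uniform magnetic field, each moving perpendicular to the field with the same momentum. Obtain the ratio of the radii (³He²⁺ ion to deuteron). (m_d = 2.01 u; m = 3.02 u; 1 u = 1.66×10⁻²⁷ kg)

r = p/(qB) ⇒ at equal p, r ∝ 1/q.
r_{³He²⁺ ion}/r_{deuteron} = 0.500.

ratio ≈ 0.500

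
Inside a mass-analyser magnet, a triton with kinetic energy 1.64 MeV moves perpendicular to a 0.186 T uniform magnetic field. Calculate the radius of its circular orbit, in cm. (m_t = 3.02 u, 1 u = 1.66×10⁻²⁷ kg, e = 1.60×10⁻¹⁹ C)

r ≈ 172 cm

Convert the energy: K = 1.64 MeV = 2.62×10^-13 J.
v = √(2K/m) = √(2·2.62×10^-13/5.01×10^-27) = 1.02×10^7 m/s.
r = mv/(qB) = (5.01×10^-27)(1.02×10^7) / [(1×1.60×10^-19)(0.186)] = 1.72 m.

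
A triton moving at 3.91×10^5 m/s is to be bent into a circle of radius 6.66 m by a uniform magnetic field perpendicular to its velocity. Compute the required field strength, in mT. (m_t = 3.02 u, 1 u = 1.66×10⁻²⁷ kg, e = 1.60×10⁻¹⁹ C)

qvB = mv²/r gives B = mv/(qr).
B = (5.01×10^-27)(3.91×10^5) / [(1×1.60×10^-19)(6.66)] = 1.84×10^-3 T.

B ≈ 1.84 mT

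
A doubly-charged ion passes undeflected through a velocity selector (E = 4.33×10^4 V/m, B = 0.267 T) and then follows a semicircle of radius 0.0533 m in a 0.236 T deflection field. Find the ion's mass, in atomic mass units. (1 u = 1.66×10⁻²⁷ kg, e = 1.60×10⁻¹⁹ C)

m ≈ 15.0 u

v = E/B₁ = 1.62×10^5 m/s.
From r = mv/(qB₂), m = qB₂r/v = (2×1.60×10^-19)(0.236)(0.0533) / (1.62×10^5) = 2.48×10^-26 kg.
In atomic mass units: m = 2.48×10^-26 / 1.66×10^-27 = 15.0 u.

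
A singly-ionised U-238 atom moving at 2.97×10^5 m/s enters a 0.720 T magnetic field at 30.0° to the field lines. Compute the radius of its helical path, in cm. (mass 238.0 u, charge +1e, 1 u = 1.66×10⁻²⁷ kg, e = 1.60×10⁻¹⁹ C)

Only the perpendicular component v⊥ = v sin30.0° = 1.48×10^5 m/s is bent by the field.
r = m v⊥ /(qB) = (3.95×10^-25)(1.48×10^5) / [(1×1.60×10^-19)(0.720)] = 0.509 m.

r ≈ 50.9 cm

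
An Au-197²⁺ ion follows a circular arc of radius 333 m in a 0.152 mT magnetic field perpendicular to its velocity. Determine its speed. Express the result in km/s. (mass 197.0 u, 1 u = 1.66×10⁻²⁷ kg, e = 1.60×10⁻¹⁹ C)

v ≈ 49.5 km/s

From qvB = mv²/r, v = qBr/m.
v = (2×1.60×10^-19)(1.52×10^-4)(333) / (3.27×10^-25) = 4.95×10^4 m/s.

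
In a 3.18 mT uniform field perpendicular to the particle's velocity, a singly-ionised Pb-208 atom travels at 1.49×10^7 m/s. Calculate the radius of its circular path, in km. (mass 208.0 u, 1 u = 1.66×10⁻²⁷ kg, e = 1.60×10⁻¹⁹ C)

The magnetic force provides the centripetal force: qvB = mv²/r, so r = mv/(qB).
r = (3.45×10^-25 kg)(1.49×10^7 m/s) / [(1×1.60×10^-19 C)(3.18×10^-3 T)] = 1.01×10^4 m.

r ≈ 10.1 km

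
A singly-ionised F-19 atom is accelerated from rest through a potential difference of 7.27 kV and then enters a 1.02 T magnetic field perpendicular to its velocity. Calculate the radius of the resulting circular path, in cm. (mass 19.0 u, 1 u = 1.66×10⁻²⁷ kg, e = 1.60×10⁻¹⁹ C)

r ≈ 5.25 cm

The kinetic energy gained is K = qV = (1×1.60×10^-19)(7270) = 1.16×10^-15 J.
v = √(2K/m) = 2.72×10^5 m/s.
r = mv/(qB) = (3.15×10^-26)(2.72×10^5) / [(1×1.60×10^-19)(1.02)] = 0.0525 m.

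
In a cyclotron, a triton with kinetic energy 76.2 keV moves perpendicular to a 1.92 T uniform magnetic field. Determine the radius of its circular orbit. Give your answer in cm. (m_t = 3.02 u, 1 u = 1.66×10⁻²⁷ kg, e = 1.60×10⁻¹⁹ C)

Convert the energy: K = 76.2 keV = 1.22×10^-14 J.
v = √(2K/m) = √(2·1.22×10^-14/5.01×10^-27) = 2.21×10^6 m/s.
r = mv/(qB) = (5.01×10^-27)(2.21×10^6) / [(1×1.60×10^-19)(1.92)] = 0.0360 m.

r ≈ 3.60 cm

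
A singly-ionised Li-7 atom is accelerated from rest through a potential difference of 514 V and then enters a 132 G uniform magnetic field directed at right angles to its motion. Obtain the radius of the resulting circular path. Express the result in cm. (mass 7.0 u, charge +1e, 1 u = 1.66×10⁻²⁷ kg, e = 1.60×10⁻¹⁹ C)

The kinetic energy gained is K = qV = (1×1.60×10^-19)(514) = 8.22×10^-17 J.
v = √(2K/m) = 1.19×10^5 m/s.
r = mv/(qB) = (1.16×10^-26)(1.19×10^5) / [(1×1.60×10^-19)(0.0132)] = 0.655 m.

r ≈ 65.5 cm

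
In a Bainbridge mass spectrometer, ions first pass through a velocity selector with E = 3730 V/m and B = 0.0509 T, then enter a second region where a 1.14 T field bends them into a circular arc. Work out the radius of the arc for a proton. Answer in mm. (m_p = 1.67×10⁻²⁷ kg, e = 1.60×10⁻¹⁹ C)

The selector passes v = E/B = 3730/0.0509 = 7.33×10^4 m/s.
In the deflection region, r = mv/(qB₂) = (1.67×10^-27)(7.33×10^4) / [(1×1.60×10^-19)(1.14)] = 6.71×10^-4 m.

r ≈ 0.671 mm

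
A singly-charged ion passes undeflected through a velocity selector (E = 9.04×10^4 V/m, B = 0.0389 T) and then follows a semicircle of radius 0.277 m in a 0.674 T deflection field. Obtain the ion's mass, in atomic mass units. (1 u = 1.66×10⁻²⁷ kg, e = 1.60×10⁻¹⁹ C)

v = E/B₁ = 2.32×10^6 m/s.
From r = mv/(qB₂), m = qB₂r/v = (1×1.60×10^-19)(0.674)(0.277) / (2.32×10^6) = 1.29×10^-26 kg.
In atomic mass units: m = 1.29×10^-26 / 1.66×10^-27 = 7.74 u.

m ≈ 7.74 u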